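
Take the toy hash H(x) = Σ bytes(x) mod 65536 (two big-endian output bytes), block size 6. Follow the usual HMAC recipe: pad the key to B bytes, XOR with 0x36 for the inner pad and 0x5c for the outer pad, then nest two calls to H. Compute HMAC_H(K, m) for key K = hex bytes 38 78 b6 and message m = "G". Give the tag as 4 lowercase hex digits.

034c

Key hex bytes 38 78 b6 is 3 bytes ≤ B = 6; zero-pad to 6 bytes: K' = 38 78 b6 00 00 00.
K' ⊕ ipad = 0e 4e 80 36 36 36.  K' ⊕ opad = 64 24 ea 5c 5c 5c.
Inner input = (K'⊕ipad) ∥ m = 0e 4e 80 36 36 36 ∥ 47.
Inner hash: sum = 14+78+128+54+54+54+71 = 453 → 01 c5.
Outer input = (K'⊕opad) ∥ inner = 64 24 ea 5c 5c 5c ∥ 01 c5.
Outer hash (tag): sum = 100+36+234+92+92+92+1+197 = 844 → 03 4c.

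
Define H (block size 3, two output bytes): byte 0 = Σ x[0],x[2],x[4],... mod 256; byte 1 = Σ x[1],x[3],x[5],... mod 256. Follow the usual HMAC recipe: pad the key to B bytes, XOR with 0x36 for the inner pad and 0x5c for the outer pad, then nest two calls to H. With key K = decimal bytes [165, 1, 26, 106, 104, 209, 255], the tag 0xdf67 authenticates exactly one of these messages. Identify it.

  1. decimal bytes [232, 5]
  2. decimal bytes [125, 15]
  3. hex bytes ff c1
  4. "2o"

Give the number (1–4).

3

Key decimal bytes [165, 1, 26, 106, 104, 209, 255] = a5 01 1a 6a 68 d1 ff is 7 bytes > B = 3, so hash it first: H(key) = 26 3c, then zero-pad to 3 bytes: K' = 26 3c 00.
K' ⊕ ipad = 10 0a 36; K' ⊕ opad = 7a 60 5c.
m1: inner = H(10 0a 36 e8 05) = 4b f2; tag = H(7a 60 5c 4b f2) = c8ab
m2: inner = H(10 0a 36 7d 0f) = 55 87; tag = H(7a 60 5c 55 87) = 5db5
m3: inner = H(10 0a 36 ff c1) = 07 09; tag = H(7a 60 5c 07 09) = df67 ← matches
m4: inner = H(10 0a 36 32 6f) = b5 3c; tag = H(7a 60 5c b5 3c) = 1215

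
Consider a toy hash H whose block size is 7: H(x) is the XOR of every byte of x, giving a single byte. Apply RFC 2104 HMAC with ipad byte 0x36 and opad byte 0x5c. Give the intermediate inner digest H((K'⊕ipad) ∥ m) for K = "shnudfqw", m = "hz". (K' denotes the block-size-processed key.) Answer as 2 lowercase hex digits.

Key "shnudfqw" = 73 68 6e 75 64 66 71 77 is 8 bytes > B = 7, so hash it first: H(key) = 04, then zero-pad to 7 bytes: K' = 04 00 00 00 00 00 00.
K' ⊕ ipad = 32 36 36 36 36 36 36.
Inner input = 32 36 36 36 36 36 36 ∥ 68 7a.
Inner hash: XOR 32⊕36⊕36⊕36⊕36⊕36⊕36⊕68⊕7a = 20.

20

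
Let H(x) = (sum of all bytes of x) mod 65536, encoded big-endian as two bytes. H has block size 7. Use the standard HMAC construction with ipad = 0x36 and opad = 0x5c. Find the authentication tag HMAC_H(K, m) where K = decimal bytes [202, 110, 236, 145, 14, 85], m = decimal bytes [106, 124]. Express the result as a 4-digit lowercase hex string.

038c

Key decimal bytes [202, 110, 236, 145, 14, 85] = ca 6e ec 91 0e 55 is 6 bytes ≤ B = 7; zero-pad to 7 bytes: K' = ca 6e ec 91 0e 55 00.
K' ⊕ ipad = fc 58 da a7 38 63 36.  K' ⊕ opad = 96 32 b0 cd 52 09 5c.
Inner input = (K'⊕ipad) ∥ m = fc 58 da a7 38 63 36 ∥ 6a 7c.
Inner hash: sum = 252+88+218+167+56+99+54+106+124 = 1164 → 04 8c.
Outer input = (K'⊕opad) ∥ inner = 96 32 b0 cd 52 09 5c ∥ 04 8c.
Outer hash (tag): sum = 150+50+176+205+82+9+92+4+140 = 908 → 03 8c.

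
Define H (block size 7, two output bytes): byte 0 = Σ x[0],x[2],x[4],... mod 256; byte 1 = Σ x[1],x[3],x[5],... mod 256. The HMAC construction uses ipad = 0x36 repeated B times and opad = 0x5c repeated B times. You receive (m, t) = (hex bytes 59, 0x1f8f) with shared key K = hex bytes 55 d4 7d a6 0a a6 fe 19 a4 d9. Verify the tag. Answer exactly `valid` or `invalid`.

Key hex bytes 55 d4 7d a6 0a a6 fe 19 a4 d9 is 10 bytes > B = 7, so hash it first: H(key) = 7e 12, then zero-pad to 7 bytes: K' = 7e 12 00 00 00 00 00.
K' ⊕ ipad = 48 24 36 36 36 36 36; K' ⊕ opad = 22 4e 5c 5c 5c 5c 5c.
Inner hash: even-index sum = 234 mod 256 = 234; odd-index sum = 233 mod 256 = 233 → ea e9.
Outer hash (recomputed tag): even-index sum = 543 mod 256 = 31; odd-index sum = 496 mod 256 = 240 → 1f f0.
Recomputed tag = 1ff0; claimed = 1f8f → mismatch.

invalid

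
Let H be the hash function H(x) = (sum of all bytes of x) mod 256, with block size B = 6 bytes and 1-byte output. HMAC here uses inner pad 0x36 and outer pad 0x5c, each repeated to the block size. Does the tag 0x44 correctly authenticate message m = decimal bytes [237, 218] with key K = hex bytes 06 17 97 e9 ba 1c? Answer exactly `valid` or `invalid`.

Key hex bytes 06 17 97 e9 ba 1c is exactly B = 6 bytes: K' = 06 17 97 e9 ba 1c.
K' ⊕ ipad = 30 21 a1 df 8c 2a; K' ⊕ opad = 5a 4b cb b5 e6 40.
Inner hash: sum = 48+33+161+223+140+42+237+218 = 1102; mod 256 = 78 → 4e.
Outer hash (recomputed tag): sum = 90+75+203+181+230+64+78 = 921; mod 256 = 153 → 99.
Recomputed tag = 99; claimed = 44 → mismatch.

invalid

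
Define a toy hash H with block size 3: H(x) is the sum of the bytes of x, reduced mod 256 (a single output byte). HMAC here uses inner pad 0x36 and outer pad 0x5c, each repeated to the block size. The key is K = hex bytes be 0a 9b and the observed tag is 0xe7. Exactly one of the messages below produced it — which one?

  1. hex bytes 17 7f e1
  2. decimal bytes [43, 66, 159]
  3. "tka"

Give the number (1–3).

Key hex bytes be 0a 9b is exactly B = 3 bytes: K' = be 0a 9b.
K' ⊕ ipad = 88 3c ad; K' ⊕ opad = e2 56 c7.
m1: inner = H(88 3c ad 17 7f e1) = e8; tag = H(e2 56 c7 e8) = e7 ← matches
m2: inner = H(88 3c ad 2b 42 9f) = 7d; tag = H(e2 56 c7 7d) = 7c
m3: inner = H(88 3c ad 74 6b 61) = b1; tag = H(e2 56 c7 b1) = b0

1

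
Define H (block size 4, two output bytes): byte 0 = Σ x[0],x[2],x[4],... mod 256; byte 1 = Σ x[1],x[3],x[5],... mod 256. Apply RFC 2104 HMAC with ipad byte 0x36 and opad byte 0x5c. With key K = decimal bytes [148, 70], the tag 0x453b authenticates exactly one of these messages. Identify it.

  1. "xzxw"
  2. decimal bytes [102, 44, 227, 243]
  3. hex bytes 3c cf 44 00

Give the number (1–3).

2

Key decimal bytes [148, 70] = 94 46 is 2 bytes ≤ B = 4; zero-pad to 4 bytes: K' = 94 46 00 00.
K' ⊕ ipad = a2 70 36 36; K' ⊕ opad = c8 1a 5c 5c.
m1: inner = H(a2 70 36 36 78 7a 78 77) = c8 97; tag = H(c8 1a 5c 5c c8 97) = ec0d
m2: inner = H(a2 70 36 36 66 2c e3 f3) = 21 c5; tag = H(c8 1a 5c 5c 21 c5) = 453b ← matches
m3: inner = H(a2 70 36 36 3c cf 44 00) = 58 75; tag = H(c8 1a 5c 5c 58 75) = 7ceb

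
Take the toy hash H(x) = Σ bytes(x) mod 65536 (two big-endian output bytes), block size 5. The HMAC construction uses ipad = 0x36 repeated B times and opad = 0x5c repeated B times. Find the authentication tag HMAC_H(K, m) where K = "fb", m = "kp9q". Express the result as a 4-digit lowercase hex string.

0259

Key "fb" = 66 62 is 2 bytes ≤ B = 5; zero-pad to 5 bytes: K' = 66 62 00 00 00.
K' ⊕ ipad = 50 54 36 36 36.  K' ⊕ opad = 3a 3e 5c 5c 5c.
Inner input = (K'⊕ipad) ∥ m = 50 54 36 36 36 ∥ 6b 70 39 71.
Inner hash: sum = 80+84+54+54+54+107+112+57+113 = 715 → 02 cb.
Outer input = (K'⊕opad) ∥ inner = 3a 3e 5c 5c 5c ∥ 02 cb.
Outer hash (tag): sum = 58+62+92+92+92+2+203 = 601 → 02 59.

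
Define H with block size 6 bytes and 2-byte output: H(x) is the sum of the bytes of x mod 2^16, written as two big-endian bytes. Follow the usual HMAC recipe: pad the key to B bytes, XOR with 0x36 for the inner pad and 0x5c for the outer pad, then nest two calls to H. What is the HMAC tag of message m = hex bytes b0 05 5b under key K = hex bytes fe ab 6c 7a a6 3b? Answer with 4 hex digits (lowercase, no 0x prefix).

040b

Key hex bytes fe ab 6c 7a a6 3b is exactly B = 6 bytes: K' = fe ab 6c 7a a6 3b.
K' ⊕ ipad = c8 9d 5a 4c 90 0d.  K' ⊕ opad = a2 f7 30 26 fa 67.
Inner input = (K'⊕ipad) ∥ m = c8 9d 5a 4c 90 0d ∥ b0 05 5b.
Inner hash: sum = 200+157+90+76+144+13+176+5+91 = 952 → 03 b8.
Outer input = (K'⊕opad) ∥ inner = a2 f7 30 26 fa 67 ∥ 03 b8.
Outer hash (tag): sum = 162+247+48+38+250+103+3+184 = 1035 → 04 0b.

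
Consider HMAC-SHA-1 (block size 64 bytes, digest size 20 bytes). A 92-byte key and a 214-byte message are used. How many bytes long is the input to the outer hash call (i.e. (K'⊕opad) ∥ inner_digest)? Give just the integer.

84

Key is 92 > 64 bytes, so it is hashed to 20 bytes then zero-padded to 64: |K'| = 64.
Outer input = (K'⊕opad) ∥ H(inner) → 64 + 20 = 84 bytes.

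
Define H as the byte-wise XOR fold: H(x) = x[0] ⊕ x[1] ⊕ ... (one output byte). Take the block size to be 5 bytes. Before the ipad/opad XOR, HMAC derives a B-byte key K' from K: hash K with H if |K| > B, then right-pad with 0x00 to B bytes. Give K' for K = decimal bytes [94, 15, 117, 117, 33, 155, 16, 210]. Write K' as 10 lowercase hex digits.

|K| = 8 > B = 5, so first hash the key.
H(K): XOR 5e⊕0f⊕75⊕75⊕21⊕9b⊕10⊕d2 = 29.
Zero-pad H(K) = 29 to 5 bytes: K' = 29 00 00 00 00.

2900000000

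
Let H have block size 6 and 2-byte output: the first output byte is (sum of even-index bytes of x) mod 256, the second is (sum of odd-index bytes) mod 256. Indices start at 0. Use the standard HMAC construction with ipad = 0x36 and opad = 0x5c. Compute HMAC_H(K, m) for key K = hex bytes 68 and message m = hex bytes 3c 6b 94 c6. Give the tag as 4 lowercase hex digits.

Key hex bytes 68 is 1 byte ≤ B = 6; zero-pad to 6 bytes: K' = 68 00 00 00 00 00.
K' ⊕ ipad = 5e 36 36 36 36 36.  K' ⊕ opad = 34 5c 5c 5c 5c 5c.
Inner input = (K'⊕ipad) ∥ m = 5e 36 36 36 36 36 ∥ 3c 6b 94 c6.
Inner hash: even-index sum = 410 mod 256 = 154; odd-index sum = 467 mod 256 = 211 → 9a d3.
Outer input = (K'⊕opad) ∥ inner = 34 5c 5c 5c 5c 5c ∥ 9a d3.
Outer hash (tag): even-index sum = 390 mod 256 = 134; odd-index sum = 487 mod 256 = 231 → 86 e7.

86e7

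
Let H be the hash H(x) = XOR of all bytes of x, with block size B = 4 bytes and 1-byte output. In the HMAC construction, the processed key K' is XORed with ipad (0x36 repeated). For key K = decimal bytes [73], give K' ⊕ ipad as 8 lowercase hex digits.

7f363636

Key decimal bytes [73] = 49 is 1 byte ≤ B = 4; zero-pad to 4 bytes: K' = 49 00 00 00.
XOR each byte with 0x36: 49⊕36=7f, 00⊕36=36, 00⊕36=36, 00⊕36=36.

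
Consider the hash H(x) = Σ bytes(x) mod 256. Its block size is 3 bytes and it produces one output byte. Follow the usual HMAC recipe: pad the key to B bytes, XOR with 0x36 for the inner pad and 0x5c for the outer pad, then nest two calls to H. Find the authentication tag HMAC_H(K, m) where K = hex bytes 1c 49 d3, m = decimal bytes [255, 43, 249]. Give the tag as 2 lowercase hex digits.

Key hex bytes 1c 49 d3 is exactly B = 3 bytes: K' = 1c 49 d3.
K' ⊕ ipad = 2a 7f e5.  K' ⊕ opad = 40 15 8f.
Inner input = (K'⊕ipad) ∥ m = 2a 7f e5 ∥ ff 2b f9.
Inner hash: sum = 42+127+229+255+43+249 = 945; mod 256 = 177 → b1.
Outer input = (K'⊕opad) ∥ inner = 40 15 8f ∥ b1.
Outer hash (tag): sum = 64+21+143+177 = 405; mod 256 = 149 → 95.

95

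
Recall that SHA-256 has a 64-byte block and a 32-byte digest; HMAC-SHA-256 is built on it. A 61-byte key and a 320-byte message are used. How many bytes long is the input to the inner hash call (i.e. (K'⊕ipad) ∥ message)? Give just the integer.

384

Key is 61 ≤ 64 bytes, zero-padded: |K'| = 64.
Inner input = (K'⊕ipad) ∥ m → 64 + 320 = 384 bytes.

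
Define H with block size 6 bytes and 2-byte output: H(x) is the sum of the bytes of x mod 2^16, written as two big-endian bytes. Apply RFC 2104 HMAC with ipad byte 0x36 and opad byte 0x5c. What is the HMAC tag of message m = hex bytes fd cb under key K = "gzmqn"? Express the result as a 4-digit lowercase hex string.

01e5

Key "gzmqn" = 67 7a 6d 71 6e is 5 bytes ≤ B = 6; zero-pad to 6 bytes: K' = 67 7a 6d 71 6e 00.
K' ⊕ ipad = 51 4c 5b 47 58 36.  K' ⊕ opad = 3b 26 31 2d 32 5c.
Inner input = (K'⊕ipad) ∥ m = 51 4c 5b 47 58 36 ∥ fd cb.
Inner hash: sum = 81+76+91+71+88+54+253+203 = 917 → 03 95.
Outer input = (K'⊕opad) ∥ inner = 3b 26 31 2d 32 5c ∥ 03 95.
Outer hash (tag): sum = 59+38+49+45+50+92+3+149 = 485 → 01 e5.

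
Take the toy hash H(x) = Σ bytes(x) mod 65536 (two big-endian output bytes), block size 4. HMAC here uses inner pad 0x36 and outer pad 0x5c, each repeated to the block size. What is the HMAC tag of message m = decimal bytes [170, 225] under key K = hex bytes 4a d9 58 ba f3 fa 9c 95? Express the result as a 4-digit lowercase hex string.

Key hex bytes 4a d9 58 ba f3 fa 9c 95 is 8 bytes > B = 4, so hash it first: H(key) = 05 53, then zero-pad to 4 bytes: K' = 05 53 00 00.
K' ⊕ ipad = 33 65 36 36.  K' ⊕ opad = 59 0f 5c 5c.
Inner input = (K'⊕ipad) ∥ m = 33 65 36 36 ∥ aa e1.
Inner hash: sum = 51+101+54+54+170+225 = 655 → 02 8f.
Outer input = (K'⊕opad) ∥ inner = 59 0f 5c 5c ∥ 02 8f.
Outer hash (tag): sum = 89+15+92+92+2+143 = 433 → 01 b1.

01b1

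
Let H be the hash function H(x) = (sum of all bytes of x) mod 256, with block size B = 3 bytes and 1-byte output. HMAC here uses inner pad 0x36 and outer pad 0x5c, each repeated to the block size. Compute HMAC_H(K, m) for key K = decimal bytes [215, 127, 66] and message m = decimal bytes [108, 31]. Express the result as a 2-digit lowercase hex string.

f5

Key decimal bytes [215, 127, 66] = d7 7f 42 is exactly B = 3 bytes: K' = d7 7f 42.
K' ⊕ ipad = e1 49 74.  K' ⊕ opad = 8b 23 1e.
Inner input = (K'⊕ipad) ∥ m = e1 49 74 ∥ 6c 1f.
Inner hash: sum = 225+73+116+108+31 = 553; mod 256 = 41 → 29.
Outer input = (K'⊕opad) ∥ inner = 8b 23 1e ∥ 29.
Outer hash (tag): sum = 139+35+30+41 = 245 → f5.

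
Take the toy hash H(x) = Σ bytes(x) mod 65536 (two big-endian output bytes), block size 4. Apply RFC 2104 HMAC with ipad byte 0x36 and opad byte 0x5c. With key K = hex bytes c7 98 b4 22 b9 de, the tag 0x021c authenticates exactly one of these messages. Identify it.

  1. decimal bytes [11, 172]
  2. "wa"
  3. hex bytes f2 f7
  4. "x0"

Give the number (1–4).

2

Key hex bytes c7 98 b4 22 b9 de is 6 bytes > B = 4, so hash it first: H(key) = 03 cc, then zero-pad to 4 bytes: K' = 03 cc 00 00.
K' ⊕ ipad = 35 fa 36 36; K' ⊕ opad = 5f 90 5c 5c.
m1: inner = H(35 fa 36 36 0b ac) = 02 52; tag = H(5f 90 5c 5c 02 52) = 01fb
m2: inner = H(35 fa 36 36 77 61) = 02 73; tag = H(5f 90 5c 5c 02 73) = 021c ← matches
m3: inner = H(35 fa 36 36 f2 f7) = 03 84; tag = H(5f 90 5c 5c 03 84) = 022e
m4: inner = H(35 fa 36 36 78 30) = 02 43; tag = H(5f 90 5c 5c 02 43) = 01ec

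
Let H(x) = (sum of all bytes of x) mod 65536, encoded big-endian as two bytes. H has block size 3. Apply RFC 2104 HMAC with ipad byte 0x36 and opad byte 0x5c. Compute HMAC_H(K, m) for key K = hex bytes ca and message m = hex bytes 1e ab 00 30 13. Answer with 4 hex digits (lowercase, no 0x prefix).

Key hex bytes ca is 1 byte ≤ B = 3; zero-pad to 3 bytes: K' = ca 00 00.
K' ⊕ ipad = fc 36 36.  K' ⊕ opad = 96 5c 5c.
Inner input = (K'⊕ipad) ∥ m = fc 36 36 ∥ 1e ab 00 30 13.
Inner hash: sum = 252+54+54+30+171+0+48+19 = 628 → 02 74.
Outer input = (K'⊕opad) ∥ inner = 96 5c 5c ∥ 02 74.
Outer hash (tag): sum = 150+92+92+2+116 = 452 → 01 c4.

01c4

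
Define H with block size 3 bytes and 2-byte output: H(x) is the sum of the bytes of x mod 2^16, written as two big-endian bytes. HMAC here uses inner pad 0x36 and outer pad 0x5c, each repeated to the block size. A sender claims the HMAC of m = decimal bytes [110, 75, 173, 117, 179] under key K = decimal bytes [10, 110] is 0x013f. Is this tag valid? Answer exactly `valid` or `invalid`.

Key decimal bytes [10, 110] = 0a 6e is 2 bytes ≤ B = 3; zero-pad to 3 bytes: K' = 0a 6e 00.
K' ⊕ ipad = 3c 58 36; K' ⊕ opad = 56 32 5c.
Inner hash: sum = 60+88+54+110+75+173+117+179 = 856 → 03 58.
Outer hash (recomputed tag): sum = 86+50+92+3+88 = 319 → 01 3f.
Recomputed tag = 013f; claimed = 013f → match.

valid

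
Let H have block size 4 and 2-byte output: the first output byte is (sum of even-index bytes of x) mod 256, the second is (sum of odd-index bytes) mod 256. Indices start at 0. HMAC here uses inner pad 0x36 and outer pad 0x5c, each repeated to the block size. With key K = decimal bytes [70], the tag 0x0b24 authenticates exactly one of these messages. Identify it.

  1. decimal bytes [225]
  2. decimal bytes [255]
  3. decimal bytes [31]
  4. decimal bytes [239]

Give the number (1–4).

4

Key decimal bytes [70] = 46 is 1 byte ≤ B = 4; zero-pad to 4 bytes: K' = 46 00 00 00.
K' ⊕ ipad = 70 36 36 36; K' ⊕ opad = 1a 5c 5c 5c.
m1: inner = H(70 36 36 36 e1) = 87 6c; tag = H(1a 5c 5c 5c 87 6c) = fd24
m2: inner = H(70 36 36 36 ff) = a5 6c; tag = H(1a 5c 5c 5c a5 6c) = 1b24
m3: inner = H(70 36 36 36 1f) = c5 6c; tag = H(1a 5c 5c 5c c5 6c) = 3b24
m4: inner = H(70 36 36 36 ef) = 95 6c; tag = H(1a 5c 5c 5c 95 6c) = 0b24 ← matches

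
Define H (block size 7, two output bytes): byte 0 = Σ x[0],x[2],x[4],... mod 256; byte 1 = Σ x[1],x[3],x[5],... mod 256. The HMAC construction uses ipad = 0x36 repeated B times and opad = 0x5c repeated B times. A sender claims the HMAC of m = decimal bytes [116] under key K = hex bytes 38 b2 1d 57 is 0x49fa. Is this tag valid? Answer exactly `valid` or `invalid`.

Key hex bytes 38 b2 1d 57 is 4 bytes ≤ B = 7; zero-pad to 7 bytes: K' = 38 b2 1d 57 00 00 00.
K' ⊕ ipad = 0e 84 2b 61 36 36 36; K' ⊕ opad = 64 ee 41 0b 5c 5c 5c.
Inner hash: even-index sum = 165 mod 256 = 165; odd-index sum = 399 mod 256 = 143 → a5 8f.
Outer hash (recomputed tag): even-index sum = 492 mod 256 = 236; odd-index sum = 506 mod 256 = 250 → ec fa.
Recomputed tag = ecfa; claimed = 49fa → mismatch.

invalid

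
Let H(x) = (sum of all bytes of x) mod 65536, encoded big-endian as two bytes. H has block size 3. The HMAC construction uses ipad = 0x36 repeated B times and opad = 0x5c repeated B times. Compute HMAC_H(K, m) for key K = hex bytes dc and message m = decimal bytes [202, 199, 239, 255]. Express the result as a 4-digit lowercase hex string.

0211

Key hex bytes dc is 1 byte ≤ B = 3; zero-pad to 3 bytes: K' = dc 00 00.
K' ⊕ ipad = ea 36 36.  K' ⊕ opad = 80 5c 5c.
Inner input = (K'⊕ipad) ∥ m = ea 36 36 ∥ ca c7 ef ff.
Inner hash: sum = 234+54+54+202+199+239+255 = 1237 → 04 d5.
Outer input = (K'⊕opad) ∥ inner = 80 5c 5c ∥ 04 d5.
Outer hash (tag): sum = 128+92+92+4+213 = 529 → 02 11.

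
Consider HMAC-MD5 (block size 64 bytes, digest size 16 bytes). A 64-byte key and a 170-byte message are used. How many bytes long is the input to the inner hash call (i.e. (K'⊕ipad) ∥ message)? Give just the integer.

234

Key is 64 ≤ 64 bytes, zero-padded: |K'| = 64.
Inner input = (K'⊕ipad) ∥ m → 64 + 170 = 234 bytes.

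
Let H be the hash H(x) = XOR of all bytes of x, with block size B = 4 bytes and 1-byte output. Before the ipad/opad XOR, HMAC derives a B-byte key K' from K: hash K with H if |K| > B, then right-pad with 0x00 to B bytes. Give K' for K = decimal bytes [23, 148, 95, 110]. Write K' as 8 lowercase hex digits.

17945f6e

Key decimal bytes [23, 148, 95, 110] = 17 94 5f 6e is exactly B = 4 bytes: K' = 17 94 5f 6e.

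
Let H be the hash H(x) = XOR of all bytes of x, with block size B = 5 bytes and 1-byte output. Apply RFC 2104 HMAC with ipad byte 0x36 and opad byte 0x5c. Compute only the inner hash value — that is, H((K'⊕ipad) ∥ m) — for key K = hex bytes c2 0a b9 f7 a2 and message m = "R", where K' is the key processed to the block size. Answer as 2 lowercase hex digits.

40

Key hex bytes c2 0a b9 f7 a2 is exactly B = 5 bytes: K' = c2 0a b9 f7 a2.
K' ⊕ ipad = f4 3c 8f c1 94.
Inner input = f4 3c 8f c1 94 ∥ 52.
Inner hash: XOR f4⊕3c⊕8f⊕c1⊕94⊕52 = 40.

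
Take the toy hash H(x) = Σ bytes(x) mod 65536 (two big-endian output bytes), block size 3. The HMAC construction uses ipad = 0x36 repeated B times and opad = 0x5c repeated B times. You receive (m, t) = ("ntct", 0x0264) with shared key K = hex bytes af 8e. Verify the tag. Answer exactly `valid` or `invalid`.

Key hex bytes af 8e is 2 bytes ≤ B = 3; zero-pad to 3 bytes: K' = af 8e 00.
K' ⊕ ipad = 99 b8 36; K' ⊕ opad = f3 d2 5c.
Inner hash: sum = 153+184+54+110+116+99+116 = 832 → 03 40.
Outer hash (recomputed tag): sum = 243+210+92+3+64 = 612 → 02 64.
Recomputed tag = 0264; claimed = 0264 → match.

valid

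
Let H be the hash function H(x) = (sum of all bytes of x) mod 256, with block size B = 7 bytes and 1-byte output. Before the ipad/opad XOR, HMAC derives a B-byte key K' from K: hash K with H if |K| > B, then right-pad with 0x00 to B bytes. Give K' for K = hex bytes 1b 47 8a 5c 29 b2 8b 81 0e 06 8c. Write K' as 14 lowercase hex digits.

cf000000000000

|K| = 11 > B = 7, so first hash the key.
H(K): sum = 27+71+138+92+41+178+139+129+14+6+140 = 975; mod 256 = 207 → cf.
Zero-pad H(K) = cf to 7 bytes: K' = cf 00 00 00 00 00 00.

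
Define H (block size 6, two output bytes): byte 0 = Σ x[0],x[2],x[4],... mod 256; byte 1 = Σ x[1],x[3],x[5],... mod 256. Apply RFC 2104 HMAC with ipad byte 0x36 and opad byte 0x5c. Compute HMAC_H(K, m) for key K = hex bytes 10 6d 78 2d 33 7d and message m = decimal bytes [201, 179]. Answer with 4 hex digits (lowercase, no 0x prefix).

Key hex bytes 10 6d 78 2d 33 7d is exactly B = 6 bytes: K' = 10 6d 78 2d 33 7d.
K' ⊕ ipad = 26 5b 4e 1b 05 4b.  K' ⊕ opad = 4c 31 24 71 6f 21.
Inner input = (K'⊕ipad) ∥ m = 26 5b 4e 1b 05 4b ∥ c9 b3.
Inner hash: even-index sum = 322 mod 256 = 66; odd-index sum = 372 mod 256 = 116 → 42 74.
Outer input = (K'⊕opad) ∥ inner = 4c 31 24 71 6f 21 ∥ 42 74.
Outer hash (tag): even-index sum = 289 mod 256 = 33; odd-index sum = 311 mod 256 = 55 → 21 37.

2137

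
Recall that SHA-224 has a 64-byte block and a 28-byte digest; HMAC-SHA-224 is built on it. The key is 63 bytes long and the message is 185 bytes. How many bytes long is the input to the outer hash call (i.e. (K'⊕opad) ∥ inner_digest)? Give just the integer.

92

Key is 63 ≤ 64 bytes, zero-padded: |K'| = 64.
Outer input = (K'⊕opad) ∥ H(inner) → 64 + 28 = 92 bytes.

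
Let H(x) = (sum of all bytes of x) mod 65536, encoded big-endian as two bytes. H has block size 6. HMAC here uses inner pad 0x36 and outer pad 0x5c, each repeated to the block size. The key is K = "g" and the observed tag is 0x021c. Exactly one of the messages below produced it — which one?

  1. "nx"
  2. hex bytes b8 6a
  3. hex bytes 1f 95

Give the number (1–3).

Key "g" = 67 is 1 byte ≤ B = 6; zero-pad to 6 bytes: K' = 67 00 00 00 00 00.
K' ⊕ ipad = 51 36 36 36 36 36; K' ⊕ opad = 3b 5c 5c 5c 5c 5c.
m1: inner = H(51 36 36 36 36 36 6e 78) = 02 45; tag = H(3b 5c 5c 5c 5c 5c 02 45) = 024e
m2: inner = H(51 36 36 36 36 36 b8 6a) = 02 81; tag = H(3b 5c 5c 5c 5c 5c 02 81) = 028a
m3: inner = H(51 36 36 36 36 36 1f 95) = 02 13; tag = H(3b 5c 5c 5c 5c 5c 02 13) = 021c ← matches

3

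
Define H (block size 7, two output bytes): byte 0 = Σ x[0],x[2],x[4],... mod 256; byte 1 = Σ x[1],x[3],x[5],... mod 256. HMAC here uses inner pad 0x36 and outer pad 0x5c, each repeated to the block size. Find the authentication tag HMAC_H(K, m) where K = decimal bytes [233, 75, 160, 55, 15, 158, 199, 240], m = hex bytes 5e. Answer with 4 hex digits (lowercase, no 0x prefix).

Key decimal bytes [233, 75, 160, 55, 15, 158, 199, 240] = e9 4b a0 37 0f 9e c7 f0 is 8 bytes > B = 7, so hash it first: H(key) = 5f 10, then zero-pad to 7 bytes: K' = 5f 10 00 00 00 00 00.
K' ⊕ ipad = 69 26 36 36 36 36 36.  K' ⊕ opad = 03 4c 5c 5c 5c 5c 5c.
Inner input = (K'⊕ipad) ∥ m = 69 26 36 36 36 36 36 ∥ 5e.
Inner hash: even-index sum = 267 mod 256 = 11; odd-index sum = 240 mod 256 = 240 → 0b f0.
Outer input = (K'⊕opad) ∥ inner = 03 4c 5c 5c 5c 5c 5c ∥ 0b f0.
Outer hash (tag): even-index sum = 519 mod 256 = 7; odd-index sum = 271 mod 256 = 15 → 07 0f.

070f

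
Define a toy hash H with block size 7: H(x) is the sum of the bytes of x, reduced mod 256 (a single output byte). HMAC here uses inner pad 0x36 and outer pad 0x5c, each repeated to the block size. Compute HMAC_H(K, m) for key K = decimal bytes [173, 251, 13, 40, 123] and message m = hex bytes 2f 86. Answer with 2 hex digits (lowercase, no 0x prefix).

6b

Key decimal bytes [173, 251, 13, 40, 123] = ad fb 0d 28 7b is 5 bytes ≤ B = 7; zero-pad to 7 bytes: K' = ad fb 0d 28 7b 00 00.
K' ⊕ ipad = 9b cd 3b 1e 4d 36 36.  K' ⊕ opad = f1 a7 51 74 27 5c 5c.
Inner input = (K'⊕ipad) ∥ m = 9b cd 3b 1e 4d 36 36 ∥ 2f 86.
Inner hash: sum = 155+205+59+30+77+54+54+47+134 = 815; mod 256 = 47 → 2f.
Outer input = (K'⊕opad) ∥ inner = f1 a7 51 74 27 5c 5c ∥ 2f.
Outer hash (tag): sum = 241+167+81+116+39+92+92+47 = 875; mod 256 = 107 → 6b.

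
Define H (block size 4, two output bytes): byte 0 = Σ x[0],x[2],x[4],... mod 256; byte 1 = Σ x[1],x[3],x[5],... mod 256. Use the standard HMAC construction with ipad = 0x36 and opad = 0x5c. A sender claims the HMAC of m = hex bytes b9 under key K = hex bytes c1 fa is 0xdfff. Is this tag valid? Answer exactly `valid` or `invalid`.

invalid

Key hex bytes c1 fa is 2 bytes ≤ B = 4; zero-pad to 4 bytes: K' = c1 fa 00 00.
K' ⊕ ipad = f7 cc 36 36; K' ⊕ opad = 9d a6 5c 5c.
Inner hash: even-index sum = 486 mod 256 = 230; odd-index sum = 258 mod 256 = 2 → e6 02.
Outer hash (recomputed tag): even-index sum = 479 mod 256 = 223; odd-index sum = 260 mod 256 = 4 → df 04.
Recomputed tag = df04; claimed = dfff → mismatch.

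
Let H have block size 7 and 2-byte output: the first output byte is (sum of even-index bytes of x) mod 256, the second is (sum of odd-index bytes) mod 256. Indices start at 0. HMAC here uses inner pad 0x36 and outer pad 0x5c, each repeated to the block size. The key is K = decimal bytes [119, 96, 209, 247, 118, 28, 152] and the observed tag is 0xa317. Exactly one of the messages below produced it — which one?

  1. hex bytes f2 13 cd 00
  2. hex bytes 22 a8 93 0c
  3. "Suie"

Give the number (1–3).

Key decimal bytes [119, 96, 209, 247, 118, 28, 152] = 77 60 d1 f7 76 1c 98 is exactly B = 7 bytes: K' = 77 60 d1 f7 76 1c 98.
K' ⊕ ipad = 41 56 e7 c1 40 2a ae; K' ⊕ opad = 2b 3c 8d ab 2a 40 c4.
m1: inner = H(41 56 e7 c1 40 2a ae f2 13 cd 00) = 29 00; tag = H(2b 3c 8d ab 2a 40 c4 29 00) = a650
m2: inner = H(41 56 e7 c1 40 2a ae 22 a8 93 0c) = ca f6; tag = H(2b 3c 8d ab 2a 40 c4 ca f6) = 9cf1
m3: inner = H(41 56 e7 c1 40 2a ae 53 75 69 65) = f0 fd; tag = H(2b 3c 8d ab 2a 40 c4 f0 fd) = a317 ← matches

3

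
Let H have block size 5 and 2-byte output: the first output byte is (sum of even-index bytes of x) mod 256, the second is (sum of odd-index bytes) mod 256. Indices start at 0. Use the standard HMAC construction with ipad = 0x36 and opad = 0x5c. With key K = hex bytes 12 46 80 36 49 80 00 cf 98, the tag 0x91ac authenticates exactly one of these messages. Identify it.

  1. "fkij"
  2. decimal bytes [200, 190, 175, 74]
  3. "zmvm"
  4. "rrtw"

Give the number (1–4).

2

Key hex bytes 12 46 80 36 49 80 00 cf 98 is 9 bytes > B = 5, so hash it first: H(key) = 73 cb, then zero-pad to 5 bytes: K' = 73 cb 00 00 00.
K' ⊕ ipad = 45 fd 36 36 36; K' ⊕ opad = 2f 97 5c 5c 5c.
m1: inner = H(45 fd 36 36 36 66 6b 69 6a) = 86 02; tag = H(2f 97 5c 5c 5c 86 02) = e979
m2: inner = H(45 fd 36 36 36 c8 be af 4a) = b9 aa; tag = H(2f 97 5c 5c 5c b9 aa) = 91ac ← matches
m3: inner = H(45 fd 36 36 36 7a 6d 76 6d) = 8b 23; tag = H(2f 97 5c 5c 5c 8b 23) = 0a7e
m4: inner = H(45 fd 36 36 36 72 72 74 77) = 9a 19; tag = H(2f 97 5c 5c 5c 9a 19) = 008d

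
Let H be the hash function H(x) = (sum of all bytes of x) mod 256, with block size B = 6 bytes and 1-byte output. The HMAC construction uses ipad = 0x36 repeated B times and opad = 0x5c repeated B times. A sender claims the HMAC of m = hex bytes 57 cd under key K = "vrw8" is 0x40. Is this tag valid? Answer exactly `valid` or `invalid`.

Key "vrw8" = 76 72 77 38 is 4 bytes ≤ B = 6; zero-pad to 6 bytes: K' = 76 72 77 38 00 00.
K' ⊕ ipad = 40 44 41 0e 36 36; K' ⊕ opad = 2a 2e 2b 64 5c 5c.
Inner hash: sum = 64+68+65+14+54+54+87+205 = 611; mod 256 = 99 → 63.
Outer hash (recomputed tag): sum = 42+46+43+100+92+92+99 = 514; mod 256 = 2 → 02.
Recomputed tag = 02; claimed = 40 → mismatch.

invalid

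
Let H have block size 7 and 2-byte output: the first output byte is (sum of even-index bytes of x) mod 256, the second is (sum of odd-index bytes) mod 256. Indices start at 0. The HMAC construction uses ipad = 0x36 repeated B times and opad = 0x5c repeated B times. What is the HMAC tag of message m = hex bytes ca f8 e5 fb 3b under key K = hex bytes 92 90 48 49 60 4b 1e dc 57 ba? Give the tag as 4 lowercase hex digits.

e9cc

Key hex bytes 92 90 48 49 60 4b 1e dc 57 ba is 10 bytes > B = 7, so hash it first: H(key) = af ba, then zero-pad to 7 bytes: K' = af ba 00 00 00 00 00.
K' ⊕ ipad = 99 8c 36 36 36 36 36.  K' ⊕ opad = f3 e6 5c 5c 5c 5c 5c.
Inner input = (K'⊕ipad) ∥ m = 99 8c 36 36 36 36 36 ∥ ca f8 e5 fb 3b.
Inner hash: even-index sum = 814 mod 256 = 46; odd-index sum = 738 mod 256 = 226 → 2e e2.
Outer input = (K'⊕opad) ∥ inner = f3 e6 5c 5c 5c 5c 5c ∥ 2e e2.
Outer hash (tag): even-index sum = 745 mod 256 = 233; odd-index sum = 460 mod 256 = 204 → e9 cc.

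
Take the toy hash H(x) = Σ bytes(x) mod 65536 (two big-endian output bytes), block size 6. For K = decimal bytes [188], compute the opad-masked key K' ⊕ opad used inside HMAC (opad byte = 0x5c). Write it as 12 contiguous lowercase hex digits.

e05c5c5c5c5c

Key decimal bytes [188] = bc is 1 byte ≤ B = 6; zero-pad to 6 bytes: K' = bc 00 00 00 00 00.
XOR each byte with 0x5c: bc⊕5c=e0, 00⊕5c=5c, 00⊕5c=5c, 00⊕5c=5c, 00⊕5c=5c, 00⊕5c=5c.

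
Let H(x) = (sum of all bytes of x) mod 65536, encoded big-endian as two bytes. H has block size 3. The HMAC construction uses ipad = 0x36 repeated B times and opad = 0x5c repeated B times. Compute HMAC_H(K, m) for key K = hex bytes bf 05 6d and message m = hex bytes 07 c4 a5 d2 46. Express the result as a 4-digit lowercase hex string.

Key hex bytes bf 05 6d is exactly B = 3 bytes: K' = bf 05 6d.
K' ⊕ ipad = 89 33 5b.  K' ⊕ opad = e3 59 31.
Inner input = (K'⊕ipad) ∥ m = 89 33 5b ∥ 07 c4 a5 d2 46.
Inner hash: sum = 137+51+91+7+196+165+210+70 = 927 → 03 9f.
Outer input = (K'⊕opad) ∥ inner = e3 59 31 ∥ 03 9f.
Outer hash (tag): sum = 227+89+49+3+159 = 527 → 02 0f.

020f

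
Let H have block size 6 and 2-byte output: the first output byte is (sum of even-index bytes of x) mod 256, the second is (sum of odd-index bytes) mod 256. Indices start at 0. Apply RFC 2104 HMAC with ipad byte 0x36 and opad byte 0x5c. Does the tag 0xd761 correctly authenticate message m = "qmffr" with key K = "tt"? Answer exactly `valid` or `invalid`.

Key "tt" = 74 74 is 2 bytes ≤ B = 6; zero-pad to 6 bytes: K' = 74 74 00 00 00 00.
K' ⊕ ipad = 42 42 36 36 36 36; K' ⊕ opad = 28 28 5c 5c 5c 5c.
Inner hash: even-index sum = 503 mod 256 = 247; odd-index sum = 385 mod 256 = 129 → f7 81.
Outer hash (recomputed tag): even-index sum = 471 mod 256 = 215; odd-index sum = 353 mod 256 = 97 → d7 61.
Recomputed tag = d761; claimed = d761 → match.

valid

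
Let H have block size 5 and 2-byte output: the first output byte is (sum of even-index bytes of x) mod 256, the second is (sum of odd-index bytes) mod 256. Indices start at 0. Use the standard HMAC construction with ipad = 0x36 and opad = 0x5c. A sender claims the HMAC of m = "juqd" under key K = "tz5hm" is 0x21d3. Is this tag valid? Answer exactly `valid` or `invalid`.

invalid

Key "tz5hm" = 74 7a 35 68 6d is exactly B = 5 bytes: K' = 74 7a 35 68 6d.
K' ⊕ ipad = 42 4c 03 5e 5b; K' ⊕ opad = 28 26 69 34 31.
Inner hash: even-index sum = 377 mod 256 = 121; odd-index sum = 389 mod 256 = 133 → 79 85.
Outer hash (recomputed tag): even-index sum = 327 mod 256 = 71; odd-index sum = 211 mod 256 = 211 → 47 d3.
Recomputed tag = 47d3; claimed = 21d3 → mismatch.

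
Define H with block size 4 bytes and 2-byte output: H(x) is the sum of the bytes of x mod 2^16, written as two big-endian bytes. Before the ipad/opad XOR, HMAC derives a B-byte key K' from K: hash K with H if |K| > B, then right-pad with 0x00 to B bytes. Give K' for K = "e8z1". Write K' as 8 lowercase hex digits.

65387a31

Key "e8z1" = 65 38 7a 31 is exactly B = 4 bytes: K' = 65 38 7a 31.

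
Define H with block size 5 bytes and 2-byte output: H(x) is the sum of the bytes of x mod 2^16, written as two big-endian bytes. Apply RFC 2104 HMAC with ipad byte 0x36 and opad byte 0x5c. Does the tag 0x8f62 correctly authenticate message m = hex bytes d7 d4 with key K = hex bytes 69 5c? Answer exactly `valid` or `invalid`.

Key hex bytes 69 5c is 2 bytes ≤ B = 5; zero-pad to 5 bytes: K' = 69 5c 00 00 00.
K' ⊕ ipad = 5f 6a 36 36 36; K' ⊕ opad = 35 00 5c 5c 5c.
Inner hash: sum = 95+106+54+54+54+215+212 = 790 → 03 16.
Outer hash (recomputed tag): sum = 53+0+92+92+92+3+22 = 354 → 01 62.
Recomputed tag = 0162; claimed = 8f62 → mismatch.

invalid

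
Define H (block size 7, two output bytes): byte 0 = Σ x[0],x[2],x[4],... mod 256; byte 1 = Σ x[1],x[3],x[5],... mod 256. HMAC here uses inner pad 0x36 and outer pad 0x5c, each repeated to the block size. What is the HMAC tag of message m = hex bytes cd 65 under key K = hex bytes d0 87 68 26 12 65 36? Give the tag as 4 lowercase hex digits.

Key hex bytes d0 87 68 26 12 65 36 is exactly B = 7 bytes: K' = d0 87 68 26 12 65 36.
K' ⊕ ipad = e6 b1 5e 10 24 53 00.  K' ⊕ opad = 8c db 34 7a 4e 39 6a.
Inner input = (K'⊕ipad) ∥ m = e6 b1 5e 10 24 53 00 ∥ cd 65.
Inner hash: even-index sum = 461 mod 256 = 205; odd-index sum = 481 mod 256 = 225 → cd e1.
Outer input = (K'⊕opad) ∥ inner = 8c db 34 7a 4e 39 6a ∥ cd e1.
Outer hash (tag): even-index sum = 601 mod 256 = 89; odd-index sum = 603 mod 256 = 91 → 59 5b.

595b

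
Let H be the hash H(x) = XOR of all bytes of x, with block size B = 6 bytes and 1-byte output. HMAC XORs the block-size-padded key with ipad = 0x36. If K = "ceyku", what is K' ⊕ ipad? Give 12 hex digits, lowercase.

55534f5d4336

Key "ceyku" = 63 65 79 6b 75 is 5 bytes ≤ B = 6; zero-pad to 6 bytes: K' = 63 65 79 6b 75 00.
XOR each byte with 0x36: 63⊕36=55, 65⊕36=53, 79⊕36=4f, 6b⊕36=5d, 75⊕36=43, 00⊕36=36.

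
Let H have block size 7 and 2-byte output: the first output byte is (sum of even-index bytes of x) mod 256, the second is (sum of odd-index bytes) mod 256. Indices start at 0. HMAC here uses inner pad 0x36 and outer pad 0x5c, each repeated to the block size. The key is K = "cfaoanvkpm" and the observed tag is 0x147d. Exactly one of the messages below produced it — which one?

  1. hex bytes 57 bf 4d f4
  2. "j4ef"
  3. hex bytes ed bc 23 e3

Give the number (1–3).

3

Key "cfaoanvkpm" = 63 66 61 6f 61 6e 76 6b 70 6d is 10 bytes > B = 7, so hash it first: H(key) = 0b 1b, then zero-pad to 7 bytes: K' = 0b 1b 00 00 00 00 00.
K' ⊕ ipad = 3d 2d 36 36 36 36 36; K' ⊕ opad = 57 47 5c 5c 5c 5c 5c.
m1: inner = H(3d 2d 36 36 36 36 36 57 bf 4d f4) = 92 3d; tag = H(57 47 5c 5c 5c 5c 5c 92 3d) = a891
m2: inner = H(3d 2d 36 36 36 36 36 6a 34 65 66) = 79 68; tag = H(57 47 5c 5c 5c 5c 5c 79 68) = d378
m3: inner = H(3d 2d 36 36 36 36 36 ed bc 23 e3) = 7e a9; tag = H(57 47 5c 5c 5c 5c 5c 7e a9) = 147d ← matches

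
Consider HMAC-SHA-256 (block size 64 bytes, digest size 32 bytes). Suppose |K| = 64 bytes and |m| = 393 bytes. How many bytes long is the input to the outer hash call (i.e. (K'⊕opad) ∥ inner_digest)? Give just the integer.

96

Key is 64 ≤ 64 bytes, zero-padded: |K'| = 64.
Outer input = (K'⊕opad) ∥ H(inner) → 64 + 32 = 96 bytes.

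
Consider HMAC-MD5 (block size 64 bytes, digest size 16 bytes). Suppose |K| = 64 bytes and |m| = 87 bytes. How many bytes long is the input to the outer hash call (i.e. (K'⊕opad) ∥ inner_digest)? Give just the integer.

80

Key is 64 ≤ 64 bytes, zero-padded: |K'| = 64.
Outer input = (K'⊕opad) ∥ H(inner) → 64 + 16 = 80 bytes.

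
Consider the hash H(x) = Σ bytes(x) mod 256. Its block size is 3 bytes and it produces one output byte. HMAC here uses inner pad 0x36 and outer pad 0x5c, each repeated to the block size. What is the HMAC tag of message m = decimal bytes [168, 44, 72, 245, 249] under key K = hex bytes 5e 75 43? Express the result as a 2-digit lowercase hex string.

74

Key hex bytes 5e 75 43 is exactly B = 3 bytes: K' = 5e 75 43.
K' ⊕ ipad = 68 43 75.  K' ⊕ opad = 02 29 1f.
Inner input = (K'⊕ipad) ∥ m = 68 43 75 ∥ a8 2c 48 f5 f9.
Inner hash: sum = 104+67+117+168+44+72+245+249 = 1066; mod 256 = 42 → 2a.
Outer input = (K'⊕opad) ∥ inner = 02 29 1f ∥ 2a.
Outer hash (tag): sum = 2+41+31+42 = 116 → 74.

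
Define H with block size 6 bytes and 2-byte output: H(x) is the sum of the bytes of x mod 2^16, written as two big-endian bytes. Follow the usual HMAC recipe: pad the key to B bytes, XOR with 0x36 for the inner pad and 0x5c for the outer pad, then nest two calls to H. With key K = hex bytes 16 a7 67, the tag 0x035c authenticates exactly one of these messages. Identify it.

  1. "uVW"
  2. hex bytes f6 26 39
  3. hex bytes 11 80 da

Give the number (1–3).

1

Key hex bytes 16 a7 67 is 3 bytes ≤ B = 6; zero-pad to 6 bytes: K' = 16 a7 67 00 00 00.
K' ⊕ ipad = 20 91 51 36 36 36; K' ⊕ opad = 4a fb 3b 5c 5c 5c.
m1: inner = H(20 91 51 36 36 36 75 56 57) = 02 c6; tag = H(4a fb 3b 5c 5c 5c 02 c6) = 035c ← matches
m2: inner = H(20 91 51 36 36 36 f6 26 39) = 02 f9; tag = H(4a fb 3b 5c 5c 5c 02 f9) = 038f
m3: inner = H(20 91 51 36 36 36 11 80 da) = 03 0f; tag = H(4a fb 3b 5c 5c 5c 03 0f) = 02a6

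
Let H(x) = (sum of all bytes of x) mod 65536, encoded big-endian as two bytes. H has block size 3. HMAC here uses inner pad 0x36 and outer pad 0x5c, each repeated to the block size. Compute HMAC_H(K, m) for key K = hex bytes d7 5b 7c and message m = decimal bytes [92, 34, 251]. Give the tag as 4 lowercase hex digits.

Key hex bytes d7 5b 7c is exactly B = 3 bytes: K' = d7 5b 7c.
K' ⊕ ipad = e1 6d 4a.  K' ⊕ opad = 8b 07 20.
Inner input = (K'⊕ipad) ∥ m = e1 6d 4a ∥ 5c 22 fb.
Inner hash: sum = 225+109+74+92+34+251 = 785 → 03 11.
Outer input = (K'⊕opad) ∥ inner = 8b 07 20 ∥ 03 11.
Outer hash (tag): sum = 139+7+32+3+17 = 198 → 00 c6.

00c6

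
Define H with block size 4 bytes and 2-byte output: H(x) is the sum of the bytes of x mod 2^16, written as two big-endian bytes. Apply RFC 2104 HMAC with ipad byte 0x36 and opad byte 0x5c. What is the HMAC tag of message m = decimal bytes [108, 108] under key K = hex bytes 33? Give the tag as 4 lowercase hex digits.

0203

Key hex bytes 33 is 1 byte ≤ B = 4; zero-pad to 4 bytes: K' = 33 00 00 00.
K' ⊕ ipad = 05 36 36 36.  K' ⊕ opad = 6f 5c 5c 5c.
Inner input = (K'⊕ipad) ∥ m = 05 36 36 36 ∥ 6c 6c.
Inner hash: sum = 5+54+54+54+108+108 = 383 → 01 7f.
Outer input = (K'⊕opad) ∥ inner = 6f 5c 5c 5c ∥ 01 7f.
Outer hash (tag): sum = 111+92+92+92+1+127 = 515 → 02 03.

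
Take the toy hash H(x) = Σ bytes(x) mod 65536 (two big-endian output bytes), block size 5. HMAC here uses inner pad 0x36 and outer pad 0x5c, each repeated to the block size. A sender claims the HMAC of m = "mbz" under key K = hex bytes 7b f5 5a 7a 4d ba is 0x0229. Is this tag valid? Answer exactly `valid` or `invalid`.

valid

Key hex bytes 7b f5 5a 7a 4d ba is 6 bytes > B = 5, so hash it first: H(key) = 03 4b, then zero-pad to 5 bytes: K' = 03 4b 00 00 00.
K' ⊕ ipad = 35 7d 36 36 36; K' ⊕ opad = 5f 17 5c 5c 5c.
Inner hash: sum = 53+125+54+54+54+109+98+122 = 669 → 02 9d.
Outer hash (recomputed tag): sum = 95+23+92+92+92+2+157 = 553 → 02 29.
Recomputed tag = 0229; claimed = 0229 → match.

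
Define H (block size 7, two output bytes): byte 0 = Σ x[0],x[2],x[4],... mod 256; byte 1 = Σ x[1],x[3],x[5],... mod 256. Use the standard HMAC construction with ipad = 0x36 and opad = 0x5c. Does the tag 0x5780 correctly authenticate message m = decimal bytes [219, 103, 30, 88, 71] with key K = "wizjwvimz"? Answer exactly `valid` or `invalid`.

valid

Key "wizjwvimz" = 77 69 7a 6a 77 76 69 6d 7a is 9 bytes > B = 7, so hash it first: H(key) = 4b b6, then zero-pad to 7 bytes: K' = 4b b6 00 00 00 00 00.
K' ⊕ ipad = 7d 80 36 36 36 36 36; K' ⊕ opad = 17 ea 5c 5c 5c 5c 5c.
Inner hash: even-index sum = 478 mod 256 = 222; odd-index sum = 556 mod 256 = 44 → de 2c.
Outer hash (recomputed tag): even-index sum = 343 mod 256 = 87; odd-index sum = 640 mod 256 = 128 → 57 80.
Recomputed tag = 5780; claimed = 5780 → match.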